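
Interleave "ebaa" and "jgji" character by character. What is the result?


Interleaving "ebaa" and "jgji":
  Position 0: 'e' from first, 'j' from second => "ej"
  Position 1: 'b' from first, 'g' from second => "bg"
  Position 2: 'a' from first, 'j' from second => "aj"
  Position 3: 'a' from first, 'i' from second => "ai"
Result: ejbgajai

ejbgajai


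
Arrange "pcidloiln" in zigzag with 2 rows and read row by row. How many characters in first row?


Zigzag "pcidloiln" into 2 rows:
Placing characters:
  'p' => row 0
  'c' => row 1
  'i' => row 0
  'd' => row 1
  'l' => row 0
  'o' => row 1
  'i' => row 0
  'l' => row 1
  'n' => row 0
Rows:
  Row 0: "pilin"
  Row 1: "cdol"
First row length: 5

5


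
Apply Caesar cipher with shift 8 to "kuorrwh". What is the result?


Caesar cipher: shift "kuorrwh" by 8
  'k' (pos 10) + 8 = pos 18 = 's'
  'u' (pos 20) + 8 = pos 2 = 'c'
  'o' (pos 14) + 8 = pos 22 = 'w'
  'r' (pos 17) + 8 = pos 25 = 'z'
  'r' (pos 17) + 8 = pos 25 = 'z'
  'w' (pos 22) + 8 = pos 4 = 'e'
  'h' (pos 7) + 8 = pos 15 = 'p'
Result: scwzzep

scwzzep


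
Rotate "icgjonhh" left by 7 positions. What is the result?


Input: "icgjonhh", rotate left by 7
First 7 characters: "icgjonh"
Remaining characters: "h"
Concatenate remaining + first: "h" + "icgjonh" = "hicgjonh"

hicgjonh


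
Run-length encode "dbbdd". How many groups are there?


Input: dbbdd
Scanning for consecutive runs:
  Group 1: 'd' x 1 (positions 0-0)
  Group 2: 'b' x 2 (positions 1-2)
  Group 3: 'd' x 2 (positions 3-4)
Total groups: 3

3


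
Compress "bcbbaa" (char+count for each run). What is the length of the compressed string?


Input: bcbbaa
Runs:
  'b' x 1 => "b1"
  'c' x 1 => "c1"
  'b' x 2 => "b2"
  'a' x 2 => "a2"
Compressed: "b1c1b2a2"
Compressed length: 8

8


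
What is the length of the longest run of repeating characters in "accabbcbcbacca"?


Input: "accabbcbcbacca"
Scanning for longest run:
  Position 1 ('c'): new char, reset run to 1
  Position 2 ('c'): continues run of 'c', length=2
  Position 3 ('a'): new char, reset run to 1
  Position 4 ('b'): new char, reset run to 1
  Position 5 ('b'): continues run of 'b', length=2
  Position 6 ('c'): new char, reset run to 1
  Position 7 ('b'): new char, reset run to 1
  Position 8 ('c'): new char, reset run to 1
  Position 9 ('b'): new char, reset run to 1
  Position 10 ('a'): new char, reset run to 1
  Position 11 ('c'): new char, reset run to 1
  Position 12 ('c'): continues run of 'c', length=2
  Position 13 ('a'): new char, reset run to 1
Longest run: 'c' with length 2

2


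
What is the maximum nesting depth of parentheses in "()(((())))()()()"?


Input: "()(((())))()()()"
Tracking depth:
  Position 0 '(': depth becomes 1
  Position 1 ')': depth becomes 0
  Position 2 '(': depth becomes 1
  Position 3 '(': depth becomes 2
  Position 4 '(': depth becomes 3
  Position 5 '(': depth becomes 4
  Position 6 ')': depth becomes 3
  Position 7 ')': depth becomes 2
  Position 8 ')': depth becomes 1
  Position 9 ')': depth becomes 0
  Position 10 '(': depth becomes 1
  Position 11 ')': depth becomes 0
  Position 12 '(': depth becomes 1
  Position 13 ')': depth becomes 0
  Position 14 '(': depth becomes 1
  Position 15 ')': depth becomes 0
Maximum depth reached: 4

4


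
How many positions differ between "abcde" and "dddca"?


Comparing "abcde" and "dddca" position by position:
  Position 0: 'a' vs 'd' => DIFFER
  Position 1: 'b' vs 'd' => DIFFER
  Position 2: 'c' vs 'd' => DIFFER
  Position 3: 'd' vs 'c' => DIFFER
  Position 4: 'e' vs 'a' => DIFFER
Positions that differ: 5

5


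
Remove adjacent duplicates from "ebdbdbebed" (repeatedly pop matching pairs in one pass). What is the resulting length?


Input: ebdbdbebed
Stack-based adjacent duplicate removal:
  Read 'e': push. Stack: e
  Read 'b': push. Stack: eb
  Read 'd': push. Stack: ebd
  Read 'b': push. Stack: ebdb
  Read 'd': push. Stack: ebdbd
  Read 'b': push. Stack: ebdbdb
  Read 'e': push. Stack: ebdbdbe
  Read 'b': push. Stack: ebdbdbeb
  Read 'e': push. Stack: ebdbdbebe
  Read 'd': push. Stack: ebdbdbebed
Final stack: "ebdbdbebed" (length 10)

10


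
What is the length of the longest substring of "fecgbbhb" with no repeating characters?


Input: "fecgbbhb"
Sliding window (track last position of each char):
  Position 0 ('f'): window [0,0] length 1 -- new best
  Position 1 ('e'): window [0,1] length 2 -- new best
  Position 2 ('c'): window [0,2] length 3 -- new best
  Position 3 ('g'): window [0,3] length 4 -- new best
  Position 4 ('b'): window [0,4] length 5 -- new best
  Position 5 ('b'): repeat (last at 4), move window start to 5
  Position 5 ('b'): window [5,5] length 1
  Position 6 ('h'): window [5,6] length 2
  Position 7 ('b'): repeat (last at 5), move window start to 6
  Position 7 ('b'): window [6,7] length 2
Longest substring with no repeats: "fecgb" with length 5

5


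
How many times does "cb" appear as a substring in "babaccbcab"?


Searching for "cb" in "babaccbcab"
Scanning each position:
  Position 0: "ba" => no
  Position 1: "ab" => no
  Position 2: "ba" => no
  Position 3: "ac" => no
  Position 4: "cc" => no
  Position 5: "cb" => MATCH
  Position 6: "bc" => no
  Position 7: "ca" => no
  Position 8: "ab" => no
Total occurrences: 1

1


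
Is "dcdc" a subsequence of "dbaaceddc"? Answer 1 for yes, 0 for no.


Check if "dcdc" is a subsequence of "dbaaceddc"
Greedy scan:
  Position 0 ('d'): matches sub[0] = 'd'
  Position 1 ('b'): no match needed
  Position 2 ('a'): no match needed
  Position 3 ('a'): no match needed
  Position 4 ('c'): matches sub[1] = 'c'
  Position 5 ('e'): no match needed
  Position 6 ('d'): matches sub[2] = 'd'
  Position 7 ('d'): no match needed
  Position 8 ('c'): matches sub[3] = 'c'
All 4 characters matched => is a subsequence

1


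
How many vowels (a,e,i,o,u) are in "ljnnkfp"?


Input: ljnnkfp
Checking each character:
  'l' at position 0: consonant
  'j' at position 1: consonant
  'n' at position 2: consonant
  'n' at position 3: consonant
  'k' at position 4: consonant
  'f' at position 5: consonant
  'p' at position 6: consonant
Total vowels: 0

0


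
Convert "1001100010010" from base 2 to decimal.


Input: "1001100010010" in base 2
Positional expansion:
  Digit '1' (value 1) x 2^12 = 4096
  Digit '0' (value 0) x 2^11 = 0
  Digit '0' (value 0) x 2^10 = 0
  Digit '1' (value 1) x 2^9 = 512
  Digit '1' (value 1) x 2^8 = 256
  Digit '0' (value 0) x 2^7 = 0
  Digit '0' (value 0) x 2^6 = 0
  Digit '0' (value 0) x 2^5 = 0
  Digit '1' (value 1) x 2^4 = 16
  Digit '0' (value 0) x 2^3 = 0
  Digit '0' (value 0) x 2^2 = 0
  Digit '1' (value 1) x 2^1 = 2
  Digit '0' (value 0) x 2^0 = 0
Sum = 4882

4882


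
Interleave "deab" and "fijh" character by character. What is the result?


Interleaving "deab" and "fijh":
  Position 0: 'd' from first, 'f' from second => "df"
  Position 1: 'e' from first, 'i' from second => "ei"
  Position 2: 'a' from first, 'j' from second => "aj"
  Position 3: 'b' from first, 'h' from second => "bh"
Result: dfeiajbh

dfeiajbh


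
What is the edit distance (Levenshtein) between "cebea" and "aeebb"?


Computing edit distance: "cebea" -> "aeebb"
DP table:
           a    e    e    b    b
      0    1    2    3    4    5
  c   1    1    2    3    4    5
  e   2    2    1    2    3    4
  b   3    3    2    2    2    3
  e   4    4    3    2    3    3
  a   5    4    4    3    3    4
Edit distance = dp[5][5] = 4

4


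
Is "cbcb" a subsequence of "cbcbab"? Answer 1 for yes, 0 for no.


Check if "cbcb" is a subsequence of "cbcbab"
Greedy scan:
  Position 0 ('c'): matches sub[0] = 'c'
  Position 1 ('b'): matches sub[1] = 'b'
  Position 2 ('c'): matches sub[2] = 'c'
  Position 3 ('b'): matches sub[3] = 'b'
  Position 4 ('a'): no match needed
  Position 5 ('b'): no match needed
All 4 characters matched => is a subsequence

1


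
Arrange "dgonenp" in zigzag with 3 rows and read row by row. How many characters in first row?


Zigzag "dgonenp" into 3 rows:
Placing characters:
  'd' => row 0
  'g' => row 1
  'o' => row 2
  'n' => row 1
  'e' => row 0
  'n' => row 1
  'p' => row 2
Rows:
  Row 0: "de"
  Row 1: "gnn"
  Row 2: "op"
First row length: 2

2


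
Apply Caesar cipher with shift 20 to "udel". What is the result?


Caesar cipher: shift "udel" by 20
  'u' (pos 20) + 20 = pos 14 = 'o'
  'd' (pos 3) + 20 = pos 23 = 'x'
  'e' (pos 4) + 20 = pos 24 = 'y'
  'l' (pos 11) + 20 = pos 5 = 'f'
Result: oxyf

oxyf


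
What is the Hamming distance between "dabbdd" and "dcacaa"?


Comparing "dabbdd" and "dcacaa" position by position:
  Position 0: 'd' vs 'd' => same
  Position 1: 'a' vs 'c' => differ
  Position 2: 'b' vs 'a' => differ
  Position 3: 'b' vs 'c' => differ
  Position 4: 'd' vs 'a' => differ
  Position 5: 'd' vs 'a' => differ
Total differences (Hamming distance): 5

5


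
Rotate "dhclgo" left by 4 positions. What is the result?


Input: "dhclgo", rotate left by 4
First 4 characters: "dhcl"
Remaining characters: "go"
Concatenate remaining + first: "go" + "dhcl" = "godhcl"

godhcl


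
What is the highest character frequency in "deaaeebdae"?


Input: deaaeebdae
Character counts:
  'a': 3
  'b': 1
  'd': 2
  'e': 4
Maximum frequency: 4

4


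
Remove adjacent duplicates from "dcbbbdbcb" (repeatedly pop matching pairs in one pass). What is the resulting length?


Input: dcbbbdbcb
Stack-based adjacent duplicate removal:
  Read 'd': push. Stack: d
  Read 'c': push. Stack: dc
  Read 'b': push. Stack: dcb
  Read 'b': matches stack top 'b' => pop. Stack: dc
  Read 'b': push. Stack: dcb
  Read 'd': push. Stack: dcbd
  Read 'b': push. Stack: dcbdb
  Read 'c': push. Stack: dcbdbc
  Read 'b': push. Stack: dcbdbcb
Final stack: "dcbdbcb" (length 7)

7


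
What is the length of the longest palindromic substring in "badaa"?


Input: "badaa"
Checking substrings for palindromes:
  [1:4] "ada" (len 3) => palindrome
  [3:5] "aa" (len 2) => palindrome
Longest palindromic substring: "ada" with length 3

3


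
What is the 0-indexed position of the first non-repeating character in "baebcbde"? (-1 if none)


Input: baebcbde
Character frequencies:
  'a': 1
  'b': 3
  'c': 1
  'd': 1
  'e': 2
Scanning left to right for freq == 1:
  Position 0 ('b'): freq=3, skip
  Position 1 ('a'): unique! => answer = 1

1


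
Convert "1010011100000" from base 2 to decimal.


Input: "1010011100000" in base 2
Positional expansion:
  Digit '1' (value 1) x 2^12 = 4096
  Digit '0' (value 0) x 2^11 = 0
  Digit '1' (value 1) x 2^10 = 1024
  Digit '0' (value 0) x 2^9 = 0
  Digit '0' (value 0) x 2^8 = 0
  Digit '1' (value 1) x 2^7 = 128
  Digit '1' (value 1) x 2^6 = 64
  Digit '1' (value 1) x 2^5 = 32
  Digit '0' (value 0) x 2^4 = 0
  Digit '0' (value 0) x 2^3 = 0
  Digit '0' (value 0) x 2^2 = 0
  Digit '0' (value 0) x 2^1 = 0
  Digit '0' (value 0) x 2^0 = 0
Sum = 5344

5344


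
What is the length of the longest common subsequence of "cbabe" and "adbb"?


LCS of "cbabe" and "adbb"
DP table:
           a    d    b    b
      0    0    0    0    0
  c   0    0    0    0    0
  b   0    0    0    1    1
  a   0    1    1    1    1
  b   0    1    1    2    2
  e   0    1    1    2    2
LCS length = dp[5][4] = 2

2


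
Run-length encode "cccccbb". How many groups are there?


Input: cccccbb
Scanning for consecutive runs:
  Group 1: 'c' x 5 (positions 0-4)
  Group 2: 'b' x 2 (positions 5-6)
Total groups: 2

2


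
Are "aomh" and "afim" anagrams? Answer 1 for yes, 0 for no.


Strings: "aomh", "afim"
Sorted first:  ahmo
Sorted second: afim
Differ at position 1: 'h' vs 'f' => not anagrams

0


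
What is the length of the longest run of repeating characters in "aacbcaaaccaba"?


Input: "aacbcaaaccaba"
Scanning for longest run:
  Position 1 ('a'): continues run of 'a', length=2
  Position 2 ('c'): new char, reset run to 1
  Position 3 ('b'): new char, reset run to 1
  Position 4 ('c'): new char, reset run to 1
  Position 5 ('a'): new char, reset run to 1
  Position 6 ('a'): continues run of 'a', length=2
  Position 7 ('a'): continues run of 'a', length=3
  Position 8 ('c'): new char, reset run to 1
  Position 9 ('c'): continues run of 'c', length=2
  Position 10 ('a'): new char, reset run to 1
  Position 11 ('b'): new char, reset run to 1
  Position 12 ('a'): new char, reset run to 1
Longest run: 'a' with length 3

3


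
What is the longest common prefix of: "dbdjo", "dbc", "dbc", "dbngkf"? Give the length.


Words: dbdjo, dbc, dbc, dbngkf
  Position 0: all 'd' => match
  Position 1: all 'b' => match
  Position 2: ('d', 'c', 'c', 'n') => mismatch, stop
LCP = "db" (length 2)

2


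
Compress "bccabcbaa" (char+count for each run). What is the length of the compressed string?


Input: bccabcbaa
Runs:
  'b' x 1 => "b1"
  'c' x 2 => "c2"
  'a' x 1 => "a1"
  'b' x 1 => "b1"
  'c' x 1 => "c1"
  'b' x 1 => "b1"
  'a' x 2 => "a2"
Compressed: "b1c2a1b1c1b1a2"
Compressed length: 14

14


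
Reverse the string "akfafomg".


Input: akfafomg
Reading characters right to left:
  Position 7: 'g'
  Position 6: 'm'
  Position 5: 'o'
  Position 4: 'f'
  Position 3: 'a'
  Position 2: 'f'
  Position 1: 'k'
  Position 0: 'a'
Reversed: gmofafka

gmofafka


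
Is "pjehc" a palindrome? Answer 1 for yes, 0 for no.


Input: pjehc
Reversed: chejp
  Compare pos 0 ('p') with pos 4 ('c'): MISMATCH
  Compare pos 1 ('j') with pos 3 ('h'): MISMATCH
Result: not a palindrome

0


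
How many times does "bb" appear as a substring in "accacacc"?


Searching for "bb" in "accacacc"
Scanning each position:
  Position 0: "ac" => no
  Position 1: "cc" => no
  Position 2: "ca" => no
  Position 3: "ac" => no
  Position 4: "ca" => no
  Position 5: "ac" => no
  Position 6: "cc" => no
Total occurrences: 0

0


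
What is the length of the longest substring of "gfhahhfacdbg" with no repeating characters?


Input: "gfhahhfacdbg"
Sliding window (track last position of each char):
  Position 0 ('g'): window [0,0] length 1 -- new best
  Position 1 ('f'): window [0,1] length 2 -- new best
  Position 2 ('h'): window [0,2] length 3 -- new best
  Position 3 ('a'): window [0,3] length 4 -- new best
  Position 4 ('h'): repeat (last at 2), move window start to 3
  Position 4 ('h'): window [3,4] length 2
  Position 5 ('h'): repeat (last at 4), move window start to 5
  Position 5 ('h'): window [5,5] length 1
  Position 6 ('f'): window [5,6] length 2
  Position 7 ('a'): window [5,7] length 3
  Position 8 ('c'): window [5,8] length 4
  Position 9 ('d'): window [5,9] length 5 -- new best
  Position 10 ('b'): window [5,10] length 6 -- new best
  Position 11 ('g'): window [5,11] length 7 -- new best
Longest substring with no repeats: "hfacdbg" with length 7

7


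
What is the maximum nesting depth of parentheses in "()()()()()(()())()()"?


Input: "()()()()()(()())()()"
Tracking depth:
  Position 0 '(': depth becomes 1
  Position 1 ')': depth becomes 0
  Position 2 '(': depth becomes 1
  Position 3 ')': depth becomes 0
  Position 4 '(': depth becomes 1
  Position 5 ')': depth becomes 0
  Position 6 '(': depth becomes 1
  Position 7 ')': depth becomes 0
  Position 8 '(': depth becomes 1
  Position 9 ')': depth becomes 0
  Position 10 '(': depth becomes 1
  Position 11 '(': depth becomes 2
  Position 12 ')': depth becomes 1
  Position 13 '(': depth becomes 2
  Position 14 ')': depth becomes 1
  Position 15 ')': depth becomes 0
  Position 16 '(': depth becomes 1
  Position 17 ')': depth becomes 0
  Position 18 '(': depth becomes 1
  Position 19 ')': depth becomes 0
Maximum depth reached: 2

2


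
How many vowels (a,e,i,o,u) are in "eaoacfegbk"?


Input: eaoacfegbk
Checking each character:
  'e' at position 0: vowel (running total: 1)
  'a' at position 1: vowel (running total: 2)
  'o' at position 2: vowel (running total: 3)
  'a' at position 3: vowel (running total: 4)
  'c' at position 4: consonant
  'f' at position 5: consonant
  'e' at position 6: vowel (running total: 5)
  'g' at position 7: consonant
  'b' at position 8: consonant
  'k' at position 9: consonant
Total vowels: 5

5


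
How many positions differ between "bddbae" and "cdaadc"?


Comparing "bddbae" and "cdaadc" position by position:
  Position 0: 'b' vs 'c' => DIFFER
  Position 1: 'd' vs 'd' => same
  Position 2: 'd' vs 'a' => DIFFER
  Position 3: 'b' vs 'a' => DIFFER
  Position 4: 'a' vs 'd' => DIFFER
  Position 5: 'e' vs 'c' => DIFFER
Positions that differ: 5

5


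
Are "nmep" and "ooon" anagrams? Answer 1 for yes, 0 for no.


Strings: "nmep", "ooon"
Sorted first:  emnp
Sorted second: nooo
Differ at position 0: 'e' vs 'n' => not anagrams

0


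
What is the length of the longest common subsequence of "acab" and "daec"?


LCS of "acab" and "daec"
DP table:
           d    a    e    c
      0    0    0    0    0
  a   0    0    1    1    1
  c   0    0    1    1    2
  a   0    0    1    1    2
  b   0    0    1    1    2
LCS length = dp[4][4] = 2

2


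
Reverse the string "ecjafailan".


Input: ecjafailan
Reading characters right to left:
  Position 9: 'n'
  Position 8: 'a'
  Position 7: 'l'
  Position 6: 'i'
  Position 5: 'a'
  Position 4: 'f'
  Position 3: 'a'
  Position 2: 'j'
  Position 1: 'c'
  Position 0: 'e'
Reversed: naliafajce

naliafajce


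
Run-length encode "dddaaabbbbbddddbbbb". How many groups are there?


Input: dddaaabbbbbddddbbbb
Scanning for consecutive runs:
  Group 1: 'd' x 3 (positions 0-2)
  Group 2: 'a' x 3 (positions 3-5)
  Group 3: 'b' x 5 (positions 6-10)
  Group 4: 'd' x 4 (positions 11-14)
  Group 5: 'b' x 4 (positions 15-18)
Total groups: 5

5


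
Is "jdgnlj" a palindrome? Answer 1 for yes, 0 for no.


Input: jdgnlj
Reversed: jlngdj
  Compare pos 0 ('j') with pos 5 ('j'): match
  Compare pos 1 ('d') with pos 4 ('l'): MISMATCH
  Compare pos 2 ('g') with pos 3 ('n'): MISMATCH
Result: not a palindrome

0


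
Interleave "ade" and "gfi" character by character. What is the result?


Interleaving "ade" and "gfi":
  Position 0: 'a' from first, 'g' from second => "ag"
  Position 1: 'd' from first, 'f' from second => "df"
  Position 2: 'e' from first, 'i' from second => "ei"
Result: agdfei

agdfei


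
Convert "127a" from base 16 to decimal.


Input: "127a" in base 16
Positional expansion:
  Digit '1' (value 1) x 16^3 = 4096
  Digit '2' (value 2) x 16^2 = 512
  Digit '7' (value 7) x 16^1 = 112
  Digit 'a' (value 10) x 16^0 = 10
Sum = 4730

4730


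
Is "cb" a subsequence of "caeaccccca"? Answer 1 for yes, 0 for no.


Check if "cb" is a subsequence of "caeaccccca"
Greedy scan:
  Position 0 ('c'): matches sub[0] = 'c'
  Position 1 ('a'): no match needed
  Position 2 ('e'): no match needed
  Position 3 ('a'): no match needed
  Position 4 ('c'): no match needed
  Position 5 ('c'): no match needed
  Position 6 ('c'): no match needed
  Position 7 ('c'): no match needed
  Position 8 ('c'): no match needed
  Position 9 ('a'): no match needed
Only matched 1/2 characters => not a subsequence

0


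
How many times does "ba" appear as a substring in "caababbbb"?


Searching for "ba" in "caababbbb"
Scanning each position:
  Position 0: "ca" => no
  Position 1: "aa" => no
  Position 2: "ab" => no
  Position 3: "ba" => MATCH
  Position 4: "ab" => no
  Position 5: "bb" => no
  Position 6: "bb" => no
  Position 7: "bb" => no
Total occurrences: 1

1


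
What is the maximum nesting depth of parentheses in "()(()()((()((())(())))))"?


Input: "()(()()((()((())(())))))"
Tracking depth:
  Position 0 '(': depth becomes 1
  Position 1 ')': depth becomes 0
  Position 2 '(': depth becomes 1
  Position 3 '(': depth becomes 2
  Position 4 ')': depth becomes 1
  Position 5 '(': depth becomes 2
  Position 6 ')': depth becomes 1
  Position 7 '(': depth becomes 2
  Position 8 '(': depth becomes 3
  Position 9 '(': depth becomes 4
  Position 10 ')': depth becomes 3
  Position 11 '(': depth becomes 4
  Position 12 '(': depth becomes 5
  Position 13 '(': depth becomes 6
  Position 14 ')': depth becomes 5
  Position 15 ')': depth becomes 4
  Position 16 '(': depth becomes 5
  Position 17 '(': depth becomes 6
  Position 18 ')': depth becomes 5
  Position 19 ')': depth becomes 4
  Position 20 ')': depth becomes 3
  Position 21 ')': depth becomes 2
  Position 22 ')': depth becomes 1
  Position 23 ')': depth becomes 0
Maximum depth reached: 6

6


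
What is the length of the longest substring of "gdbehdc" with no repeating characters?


Input: "gdbehdc"
Sliding window (track last position of each char):
  Position 0 ('g'): window [0,0] length 1 -- new best
  Position 1 ('d'): window [0,1] length 2 -- new best
  Position 2 ('b'): window [0,2] length 3 -- new best
  Position 3 ('e'): window [0,3] length 4 -- new best
  Position 4 ('h'): window [0,4] length 5 -- new best
  Position 5 ('d'): repeat (last at 1), move window start to 2
  Position 5 ('d'): window [2,5] length 4
  Position 6 ('c'): window [2,6] length 5
Longest substring with no repeats: "gdbeh" with length 5

5


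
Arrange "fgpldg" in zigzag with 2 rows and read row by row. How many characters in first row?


Zigzag "fgpldg" into 2 rows:
Placing characters:
  'f' => row 0
  'g' => row 1
  'p' => row 0
  'l' => row 1
  'd' => row 0
  'g' => row 1
Rows:
  Row 0: "fpd"
  Row 1: "glg"
First row length: 3

3


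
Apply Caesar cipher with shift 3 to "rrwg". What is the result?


Caesar cipher: shift "rrwg" by 3
  'r' (pos 17) + 3 = pos 20 = 'u'
  'r' (pos 17) + 3 = pos 20 = 'u'
  'w' (pos 22) + 3 = pos 25 = 'z'
  'g' (pos 6) + 3 = pos 9 = 'j'
Result: uuzj

uuzj


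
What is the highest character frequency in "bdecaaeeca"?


Input: bdecaaeeca
Character counts:
  'a': 3
  'b': 1
  'c': 2
  'd': 1
  'e': 3
Maximum frequency: 3

3


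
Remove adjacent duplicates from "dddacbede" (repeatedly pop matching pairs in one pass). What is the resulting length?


Input: dddacbede
Stack-based adjacent duplicate removal:
  Read 'd': push. Stack: d
  Read 'd': matches stack top 'd' => pop. Stack: (empty)
  Read 'd': push. Stack: d
  Read 'a': push. Stack: da
  Read 'c': push. Stack: dac
  Read 'b': push. Stack: dacb
  Read 'e': push. Stack: dacbe
  Read 'd': push. Stack: dacbed
  Read 'e': push. Stack: dacbede
Final stack: "dacbede" (length 7)

7


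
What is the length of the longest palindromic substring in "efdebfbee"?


Input: "efdebfbee"
Checking substrings for palindromes:
  [3:8] "ebfbe" (len 5) => palindrome
  [4:7] "bfb" (len 3) => palindrome
  [7:9] "ee" (len 2) => palindrome
Longest palindromic substring: "ebfbe" with length 5

5


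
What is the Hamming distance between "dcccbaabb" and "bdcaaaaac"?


Comparing "dcccbaabb" and "bdcaaaaac" position by position:
  Position 0: 'd' vs 'b' => differ
  Position 1: 'c' vs 'd' => differ
  Position 2: 'c' vs 'c' => same
  Position 3: 'c' vs 'a' => differ
  Position 4: 'b' vs 'a' => differ
  Position 5: 'a' vs 'a' => same
  Position 6: 'a' vs 'a' => same
  Position 7: 'b' vs 'a' => differ
  Position 8: 'b' vs 'c' => differ
Total differences (Hamming distance): 6

6


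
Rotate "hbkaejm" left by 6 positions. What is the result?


Input: "hbkaejm", rotate left by 6
First 6 characters: "hbkaej"
Remaining characters: "m"
Concatenate remaining + first: "m" + "hbkaej" = "mhbkaej"

mhbkaej


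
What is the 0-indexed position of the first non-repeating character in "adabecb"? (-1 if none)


Input: adabecb
Character frequencies:
  'a': 2
  'b': 2
  'c': 1
  'd': 1
  'e': 1
Scanning left to right for freq == 1:
  Position 0 ('a'): freq=2, skip
  Position 1 ('d'): unique! => answer = 1

1


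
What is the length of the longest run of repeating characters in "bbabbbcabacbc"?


Input: "bbabbbcabacbc"
Scanning for longest run:
  Position 1 ('b'): continues run of 'b', length=2
  Position 2 ('a'): new char, reset run to 1
  Position 3 ('b'): new char, reset run to 1
  Position 4 ('b'): continues run of 'b', length=2
  Position 5 ('b'): continues run of 'b', length=3
  Position 6 ('c'): new char, reset run to 1
  Position 7 ('a'): new char, reset run to 1
  Position 8 ('b'): new char, reset run to 1
  Position 9 ('a'): new char, reset run to 1
  Position 10 ('c'): new char, reset run to 1
  Position 11 ('b'): new char, reset run to 1
  Position 12 ('c'): new char, reset run to 1
Longest run: 'b' with length 3

3


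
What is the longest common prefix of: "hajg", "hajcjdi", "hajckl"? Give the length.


Words: hajg, hajcjdi, hajckl
  Position 0: all 'h' => match
  Position 1: all 'a' => match
  Position 2: all 'j' => match
  Position 3: ('g', 'c', 'c') => mismatch, stop
LCP = "haj" (length 3)

3


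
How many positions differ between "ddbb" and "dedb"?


Comparing "ddbb" and "dedb" position by position:
  Position 0: 'd' vs 'd' => same
  Position 1: 'd' vs 'e' => DIFFER
  Position 2: 'b' vs 'd' => DIFFER
  Position 3: 'b' vs 'b' => same
Positions that differ: 2

2


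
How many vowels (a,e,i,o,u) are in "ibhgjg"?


Input: ibhgjg
Checking each character:
  'i' at position 0: vowel (running total: 1)
  'b' at position 1: consonant
  'h' at position 2: consonant
  'g' at position 3: consonant
  'j' at position 4: consonant
  'g' at position 5: consonant
Total vowels: 1

1


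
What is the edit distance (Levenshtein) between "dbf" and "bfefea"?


Computing edit distance: "dbf" -> "bfefea"
DP table:
           b    f    e    f    e    a
      0    1    2    3    4    5    6
  d   1    1    2    3    4    5    6
  b   2    1    2    3    4    5    6
  f   3    2    1    2    3    4    5
Edit distance = dp[3][6] = 5

5


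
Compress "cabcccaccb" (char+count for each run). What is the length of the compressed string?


Input: cabcccaccb
Runs:
  'c' x 1 => "c1"
  'a' x 1 => "a1"
  'b' x 1 => "b1"
  'c' x 3 => "c3"
  'a' x 1 => "a1"
  'c' x 2 => "c2"
  'b' x 1 => "b1"
Compressed: "c1a1b1c3a1c2b1"
Compressed length: 14

14


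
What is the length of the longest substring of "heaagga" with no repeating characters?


Input: "heaagga"
Sliding window (track last position of each char):
  Position 0 ('h'): window [0,0] length 1 -- new best
  Position 1 ('e'): window [0,1] length 2 -- new best
  Position 2 ('a'): window [0,2] length 3 -- new best
  Position 3 ('a'): repeat (last at 2), move window start to 3
  Position 3 ('a'): window [3,3] length 1
  Position 4 ('g'): window [3,4] length 2
  Position 5 ('g'): repeat (last at 4), move window start to 5
  Position 5 ('g'): window [5,5] length 1
  Position 6 ('a'): window [5,6] length 2
Longest substring with no repeats: "hea" with length 3

3


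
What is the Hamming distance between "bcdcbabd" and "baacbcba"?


Comparing "bcdcbabd" and "baacbcba" position by position:
  Position 0: 'b' vs 'b' => same
  Position 1: 'c' vs 'a' => differ
  Position 2: 'd' vs 'a' => differ
  Position 3: 'c' vs 'c' => same
  Position 4: 'b' vs 'b' => same
  Position 5: 'a' vs 'c' => differ
  Position 6: 'b' vs 'b' => same
  Position 7: 'd' vs 'a' => differ
Total differences (Hamming distance): 4

4


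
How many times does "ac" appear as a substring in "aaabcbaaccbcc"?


Searching for "ac" in "aaabcbaaccbcc"
Scanning each position:
  Position 0: "aa" => no
  Position 1: "aa" => no
  Position 2: "ab" => no
  Position 3: "bc" => no
  Position 4: "cb" => no
  Position 5: "ba" => no
  Position 6: "aa" => no
  Position 7: "ac" => MATCH
  Position 8: "cc" => no
  Position 9: "cb" => no
  Position 10: "bc" => no
  Position 11: "cc" => no
Total occurrences: 1

1


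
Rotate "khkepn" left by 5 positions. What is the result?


Input: "khkepn", rotate left by 5
First 5 characters: "khkep"
Remaining characters: "n"
Concatenate remaining + first: "n" + "khkep" = "nkhkep"

nkhkep


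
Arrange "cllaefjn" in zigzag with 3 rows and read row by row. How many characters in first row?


Zigzag "cllaefjn" into 3 rows:
Placing characters:
  'c' => row 0
  'l' => row 1
  'l' => row 2
  'a' => row 1
  'e' => row 0
  'f' => row 1
  'j' => row 2
  'n' => row 1
Rows:
  Row 0: "ce"
  Row 1: "lafn"
  Row 2: "lj"
First row length: 2

2


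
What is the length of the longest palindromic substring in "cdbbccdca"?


Input: "cdbbccdca"
Checking substrings for palindromes:
  [5:8] "cdc" (len 3) => palindrome
  [2:4] "bb" (len 2) => palindrome
  [4:6] "cc" (len 2) => palindrome
Longest palindromic substring: "cdc" with length 3

3


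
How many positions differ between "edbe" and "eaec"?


Comparing "edbe" and "eaec" position by position:
  Position 0: 'e' vs 'e' => same
  Position 1: 'd' vs 'a' => DIFFER
  Position 2: 'b' vs 'e' => DIFFER
  Position 3: 'e' vs 'c' => DIFFER
Positions that differ: 3

3


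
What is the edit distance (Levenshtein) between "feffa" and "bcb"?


Computing edit distance: "feffa" -> "bcb"
DP table:
           b    c    b
      0    1    2    3
  f   1    1    2    3
  e   2    2    2    3
  f   3    3    3    3
  f   4    4    4    4
  a   5    5    5    5
Edit distance = dp[5][3] = 5

5


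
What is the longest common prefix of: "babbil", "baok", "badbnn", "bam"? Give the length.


Words: babbil, baok, badbnn, bam
  Position 0: all 'b' => match
  Position 1: all 'a' => match
  Position 2: ('b', 'o', 'd', 'm') => mismatch, stop
LCP = "ba" (length 2)

2


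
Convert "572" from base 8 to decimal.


Input: "572" in base 8
Positional expansion:
  Digit '5' (value 5) x 8^2 = 320
  Digit '7' (value 7) x 8^1 = 56
  Digit '2' (value 2) x 8^0 = 2
Sum = 378

378


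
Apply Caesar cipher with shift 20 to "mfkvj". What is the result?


Caesar cipher: shift "mfkvj" by 20
  'm' (pos 12) + 20 = pos 6 = 'g'
  'f' (pos 5) + 20 = pos 25 = 'z'
  'k' (pos 10) + 20 = pos 4 = 'e'
  'v' (pos 21) + 20 = pos 15 = 'p'
  'j' (pos 9) + 20 = pos 3 = 'd'
Result: gzepd

gzepd


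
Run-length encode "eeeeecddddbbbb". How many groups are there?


Input: eeeeecddddbbbb
Scanning for consecutive runs:
  Group 1: 'e' x 5 (positions 0-4)
  Group 2: 'c' x 1 (positions 5-5)
  Group 3: 'd' x 4 (positions 6-9)
  Group 4: 'b' x 4 (positions 10-13)
Total groups: 4

4


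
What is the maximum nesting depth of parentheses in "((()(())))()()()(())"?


Input: "((()(())))()()()(())"
Tracking depth:
  Position 0 '(': depth becomes 1
  Position 1 '(': depth becomes 2
  Position 2 '(': depth becomes 3
  Position 3 ')': depth becomes 2
  Position 4 '(': depth becomes 3
  Position 5 '(': depth becomes 4
  Position 6 ')': depth becomes 3
  Position 7 ')': depth becomes 2
  Position 8 ')': depth becomes 1
  Position 9 ')': depth becomes 0
  Position 10 '(': depth becomes 1
  Position 11 ')': depth becomes 0
  Position 12 '(': depth becomes 1
  Position 13 ')': depth becomes 0
  Position 14 '(': depth becomes 1
  Position 15 ')': depth becomes 0
  Position 16 '(': depth becomes 1
  Position 17 '(': depth becomes 2
  Position 18 ')': depth becomes 1
  Position 19 ')': depth becomes 0
Maximum depth reached: 4

4


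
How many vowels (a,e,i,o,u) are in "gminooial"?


Input: gminooial
Checking each character:
  'g' at position 0: consonant
  'm' at position 1: consonant
  'i' at position 2: vowel (running total: 1)
  'n' at position 3: consonant
  'o' at position 4: vowel (running total: 2)
  'o' at position 5: vowel (running total: 3)
  'i' at position 6: vowel (running total: 4)
  'a' at position 7: vowel (running total: 5)
  'l' at position 8: consonant
Total vowels: 5

5


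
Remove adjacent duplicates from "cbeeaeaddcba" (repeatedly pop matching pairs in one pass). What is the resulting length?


Input: cbeeaeaddcba
Stack-based adjacent duplicate removal:
  Read 'c': push. Stack: c
  Read 'b': push. Stack: cb
  Read 'e': push. Stack: cbe
  Read 'e': matches stack top 'e' => pop. Stack: cb
  Read 'a': push. Stack: cba
  Read 'e': push. Stack: cbae
  Read 'a': push. Stack: cbaea
  Read 'd': push. Stack: cbaead
  Read 'd': matches stack top 'd' => pop. Stack: cbaea
  Read 'c': push. Stack: cbaeac
  Read 'b': push. Stack: cbaeacb
  Read 'a': push. Stack: cbaeacba
Final stack: "cbaeacba" (length 8)

8


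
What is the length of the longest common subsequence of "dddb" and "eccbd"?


LCS of "dddb" and "eccbd"
DP table:
           e    c    c    b    d
      0    0    0    0    0    0
  d   0    0    0    0    0    1
  d   0    0    0    0    0    1
  d   0    0    0    0    0    1
  b   0    0    0    0    1    1
LCS length = dp[4][5] = 1

1


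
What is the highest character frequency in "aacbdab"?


Input: aacbdab
Character counts:
  'a': 3
  'b': 2
  'c': 1
  'd': 1
Maximum frequency: 3

3


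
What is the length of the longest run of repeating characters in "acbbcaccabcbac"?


Input: "acbbcaccabcbac"
Scanning for longest run:
  Position 1 ('c'): new char, reset run to 1
  Position 2 ('b'): new char, reset run to 1
  Position 3 ('b'): continues run of 'b', length=2
  Position 4 ('c'): new char, reset run to 1
  Position 5 ('a'): new char, reset run to 1
  Position 6 ('c'): new char, reset run to 1
  Position 7 ('c'): continues run of 'c', length=2
  Position 8 ('a'): new char, reset run to 1
  Position 9 ('b'): new char, reset run to 1
  Position 10 ('c'): new char, reset run to 1
  Position 11 ('b'): new char, reset run to 1
  Position 12 ('a'): new char, reset run to 1
  Position 13 ('c'): new char, reset run to 1
Longest run: 'b' with length 2

2


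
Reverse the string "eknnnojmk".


Input: eknnnojmk
Reading characters right to left:
  Position 8: 'k'
  Position 7: 'm'
  Position 6: 'j'
  Position 5: 'o'
  Position 4: 'n'
  Position 3: 'n'
  Position 2: 'n'
  Position 1: 'k'
  Position 0: 'e'
Reversed: kmjonnnke

kmjonnnke


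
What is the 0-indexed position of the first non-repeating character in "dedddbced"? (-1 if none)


Input: dedddbced
Character frequencies:
  'b': 1
  'c': 1
  'd': 5
  'e': 2
Scanning left to right for freq == 1:
  Position 0 ('d'): freq=5, skip
  Position 1 ('e'): freq=2, skip
  Position 2 ('d'): freq=5, skip
  Position 3 ('d'): freq=5, skip
  Position 4 ('d'): freq=5, skip
  Position 5 ('b'): unique! => answer = 5

5


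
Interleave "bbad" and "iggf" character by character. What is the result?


Interleaving "bbad" and "iggf":
  Position 0: 'b' from first, 'i' from second => "bi"
  Position 1: 'b' from first, 'g' from second => "bg"
  Position 2: 'a' from first, 'g' from second => "ag"
  Position 3: 'd' from first, 'f' from second => "df"
Result: bibgagdf

bibgagdf


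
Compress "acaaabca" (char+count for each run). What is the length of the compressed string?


Input: acaaabca
Runs:
  'a' x 1 => "a1"
  'c' x 1 => "c1"
  'a' x 3 => "a3"
  'b' x 1 => "b1"
  'c' x 1 => "c1"
  'a' x 1 => "a1"
Compressed: "a1c1a3b1c1a1"
Compressed length: 12

12


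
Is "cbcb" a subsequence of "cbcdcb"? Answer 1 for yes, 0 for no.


Check if "cbcb" is a subsequence of "cbcdcb"
Greedy scan:
  Position 0 ('c'): matches sub[0] = 'c'
  Position 1 ('b'): matches sub[1] = 'b'
  Position 2 ('c'): matches sub[2] = 'c'
  Position 3 ('d'): no match needed
  Position 4 ('c'): no match needed
  Position 5 ('b'): matches sub[3] = 'b'
All 4 characters matched => is a subsequence

1


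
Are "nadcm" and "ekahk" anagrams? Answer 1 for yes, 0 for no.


Strings: "nadcm", "ekahk"
Sorted first:  acdmn
Sorted second: aehkk
Differ at position 1: 'c' vs 'e' => not anagrams

0


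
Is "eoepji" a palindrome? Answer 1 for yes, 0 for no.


Input: eoepji
Reversed: ijpeoe
  Compare pos 0 ('e') with pos 5 ('i'): MISMATCH
  Compare pos 1 ('o') with pos 4 ('j'): MISMATCH
  Compare pos 2 ('e') with pos 3 ('p'): MISMATCH
Result: not a palindrome

0


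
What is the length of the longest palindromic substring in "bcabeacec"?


Input: "bcabeacec"
Checking substrings for palindromes:
  [6:9] "cec" (len 3) => palindrome
Longest palindromic substring: "cec" with length 3

3


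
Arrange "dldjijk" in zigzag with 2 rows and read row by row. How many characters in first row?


Zigzag "dldjijk" into 2 rows:
Placing characters:
  'd' => row 0
  'l' => row 1
  'd' => row 0
  'j' => row 1
  'i' => row 0
  'j' => row 1
  'k' => row 0
Rows:
  Row 0: "ddik"
  Row 1: "ljj"
First row length: 4

4


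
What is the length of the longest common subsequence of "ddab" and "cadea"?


LCS of "ddab" and "cadea"
DP table:
           c    a    d    e    a
      0    0    0    0    0    0
  d   0    0    0    1    1    1
  d   0    0    0    1    1    1
  a   0    0    1    1    1    2
  b   0    0    1    1    1    2
LCS length = dp[4][5] = 2

2


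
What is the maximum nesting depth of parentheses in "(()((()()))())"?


Input: "(()((()()))())"
Tracking depth:
  Position 0 '(': depth becomes 1
  Position 1 '(': depth becomes 2
  Position 2 ')': depth becomes 1
  Position 3 '(': depth becomes 2
  Position 4 '(': depth becomes 3
  Position 5 '(': depth becomes 4
  Position 6 ')': depth becomes 3
  Position 7 '(': depth becomes 4
  Position 8 ')': depth becomes 3
  Position 9 ')': depth becomes 2
  Position 10 ')': depth becomes 1
  Position 11 '(': depth becomes 2
  Position 12 ')': depth becomes 1
  Position 13 ')': depth becomes 0
Maximum depth reached: 4

4


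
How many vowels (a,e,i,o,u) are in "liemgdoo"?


Input: liemgdoo
Checking each character:
  'l' at position 0: consonant
  'i' at position 1: vowel (running total: 1)
  'e' at position 2: vowel (running total: 2)
  'm' at position 3: consonant
  'g' at position 4: consonant
  'd' at position 5: consonant
  'o' at position 6: vowel (running total: 3)
  'o' at position 7: vowel (running total: 4)
Total vowels: 4

4


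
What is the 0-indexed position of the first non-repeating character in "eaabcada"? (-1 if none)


Input: eaabcada
Character frequencies:
  'a': 4
  'b': 1
  'c': 1
  'd': 1
  'e': 1
Scanning left to right for freq == 1:
  Position 0 ('e'): unique! => answer = 0

0


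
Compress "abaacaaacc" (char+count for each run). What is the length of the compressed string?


Input: abaacaaacc
Runs:
  'a' x 1 => "a1"
  'b' x 1 => "b1"
  'a' x 2 => "a2"
  'c' x 1 => "c1"
  'a' x 3 => "a3"
  'c' x 2 => "c2"
Compressed: "a1b1a2c1a3c2"
Compressed length: 12

12


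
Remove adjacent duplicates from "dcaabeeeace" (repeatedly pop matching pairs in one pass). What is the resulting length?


Input: dcaabeeeace
Stack-based adjacent duplicate removal:
  Read 'd': push. Stack: d
  Read 'c': push. Stack: dc
  Read 'a': push. Stack: dca
  Read 'a': matches stack top 'a' => pop. Stack: dc
  Read 'b': push. Stack: dcb
  Read 'e': push. Stack: dcbe
  Read 'e': matches stack top 'e' => pop. Stack: dcb
  Read 'e': push. Stack: dcbe
  Read 'a': push. Stack: dcbea
  Read 'c': push. Stack: dcbeac
  Read 'e': push. Stack: dcbeace
Final stack: "dcbeace" (length 7)

7


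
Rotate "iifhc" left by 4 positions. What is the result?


Input: "iifhc", rotate left by 4
First 4 characters: "iifh"
Remaining characters: "c"
Concatenate remaining + first: "c" + "iifh" = "ciifh"

ciifh


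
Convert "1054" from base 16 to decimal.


Input: "1054" in base 16
Positional expansion:
  Digit '1' (value 1) x 16^3 = 4096
  Digit '0' (value 0) x 16^2 = 0
  Digit '5' (value 5) x 16^1 = 80
  Digit '4' (value 4) x 16^0 = 4
Sum = 4180

4180


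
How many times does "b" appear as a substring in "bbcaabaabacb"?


Searching for "b" in "bbcaabaabacb"
Scanning each position:
  Position 0: "b" => MATCH
  Position 1: "b" => MATCH
  Position 2: "c" => no
  Position 3: "a" => no
  Position 4: "a" => no
  Position 5: "b" => MATCH
  Position 6: "a" => no
  Position 7: "a" => no
  Position 8: "b" => MATCH
  Position 9: "a" => no
  Position 10: "c" => no
  Position 11: "b" => MATCH
Total occurrences: 5

5


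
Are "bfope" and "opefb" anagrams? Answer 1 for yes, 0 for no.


Strings: "bfope", "opefb"
Sorted first:  befop
Sorted second: befop
Sorted forms match => anagrams

1


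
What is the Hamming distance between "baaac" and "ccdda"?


Comparing "baaac" and "ccdda" position by position:
  Position 0: 'b' vs 'c' => differ
  Position 1: 'a' vs 'c' => differ
  Position 2: 'a' vs 'd' => differ
  Position 3: 'a' vs 'd' => differ
  Position 4: 'c' vs 'a' => differ
Total differences (Hamming distance): 5

5


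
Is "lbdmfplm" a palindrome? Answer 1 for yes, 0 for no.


Input: lbdmfplm
Reversed: mlpfmdbl
  Compare pos 0 ('l') with pos 7 ('m'): MISMATCH
  Compare pos 1 ('b') with pos 6 ('l'): MISMATCH
  Compare pos 2 ('d') with pos 5 ('p'): MISMATCH
  Compare pos 3 ('m') with pos 4 ('f'): MISMATCH
Result: not a palindrome

0
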